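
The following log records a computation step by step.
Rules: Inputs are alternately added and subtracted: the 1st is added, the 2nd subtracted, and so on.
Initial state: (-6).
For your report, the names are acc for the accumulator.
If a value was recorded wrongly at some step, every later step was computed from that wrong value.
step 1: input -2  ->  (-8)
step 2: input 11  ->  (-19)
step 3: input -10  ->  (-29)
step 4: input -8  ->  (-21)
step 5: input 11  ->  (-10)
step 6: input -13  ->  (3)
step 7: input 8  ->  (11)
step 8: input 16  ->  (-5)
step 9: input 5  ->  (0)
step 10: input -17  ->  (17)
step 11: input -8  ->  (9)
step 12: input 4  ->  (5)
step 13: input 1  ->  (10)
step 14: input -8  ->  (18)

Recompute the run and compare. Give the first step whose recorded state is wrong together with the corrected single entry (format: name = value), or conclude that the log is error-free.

step 13, acc = 6

step 1: acc = -6 + -2 = -8 -> agrees with the log
step 2: acc = -8 - 11 = -19 -> checks out
step 3: acc = -19 + -10 = -29 -> checks out
step 4: acc = -29 - -8 = -21 -> matches
step 5: acc = -21 + 11 = -10 -> consistent with the log
step 6: acc = -10 - -13 = 3 -> matches
step 7: acc = 3 + 8 = 11 -> agrees with the log
step 8: acc = 11 - 16 = -5 -> no discrepancy
step 9: acc = -5 + 5 = 0 -> checks out
step 10: acc = 0 - -17 = 17 -> confirmed correct
step 11: acc = 17 + -8 = 9 -> exactly as logged
step 12: acc = 9 - 4 = 5 -> in agreement
step 13: acc = 5 + 1 = 6 -> this is not what the log shows
Step 13 is the first one off; corrected, acc = 6.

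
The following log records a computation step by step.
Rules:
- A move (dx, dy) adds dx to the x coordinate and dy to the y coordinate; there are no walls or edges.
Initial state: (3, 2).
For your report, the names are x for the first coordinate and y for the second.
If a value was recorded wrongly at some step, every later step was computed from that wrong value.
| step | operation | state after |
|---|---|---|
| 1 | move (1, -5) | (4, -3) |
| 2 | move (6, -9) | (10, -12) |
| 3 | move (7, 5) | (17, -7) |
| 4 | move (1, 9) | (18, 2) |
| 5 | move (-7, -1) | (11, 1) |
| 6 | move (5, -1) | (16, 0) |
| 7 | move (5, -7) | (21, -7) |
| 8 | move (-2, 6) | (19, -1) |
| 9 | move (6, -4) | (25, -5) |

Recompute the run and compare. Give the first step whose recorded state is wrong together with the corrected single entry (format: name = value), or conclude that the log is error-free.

no error

Recomputing the run from the initial state:
step 1: x = 4, y = -3
step 2: x = 10, y = -12
step 3: x = 17, y = -7
step 4: x = 18, y = 2
step 5: x = 11, y = 1
step 6: x = 16, y = 0
step 7: x = 21, y = -7
step 8: x = 19, y = -1
step 9: x = 25, y = -5
This matches the log at every step.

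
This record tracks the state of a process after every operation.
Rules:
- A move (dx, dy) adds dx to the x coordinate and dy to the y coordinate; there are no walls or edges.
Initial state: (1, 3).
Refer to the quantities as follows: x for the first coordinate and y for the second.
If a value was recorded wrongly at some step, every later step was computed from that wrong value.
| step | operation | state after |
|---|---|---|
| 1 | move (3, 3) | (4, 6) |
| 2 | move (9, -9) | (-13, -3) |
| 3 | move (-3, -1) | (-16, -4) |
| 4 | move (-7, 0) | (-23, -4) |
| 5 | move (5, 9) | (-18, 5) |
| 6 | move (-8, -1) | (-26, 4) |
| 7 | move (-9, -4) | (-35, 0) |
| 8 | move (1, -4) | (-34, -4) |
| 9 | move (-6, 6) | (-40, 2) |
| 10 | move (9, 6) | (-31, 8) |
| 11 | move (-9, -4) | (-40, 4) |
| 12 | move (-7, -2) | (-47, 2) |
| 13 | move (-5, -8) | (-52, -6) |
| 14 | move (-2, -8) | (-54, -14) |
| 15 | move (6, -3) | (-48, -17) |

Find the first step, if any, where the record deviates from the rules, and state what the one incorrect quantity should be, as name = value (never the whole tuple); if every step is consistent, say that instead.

step 2, x = 13

Step 1: x = 1 + (3) = 4, y = 3 + (3) = 6 — consistent with the record.
Step 2: x = 4 + (9) = 13, y = 6 + (-9) = -3 — the entry is off here.
The earliest wrong entry is at step 2: it should read x = 13.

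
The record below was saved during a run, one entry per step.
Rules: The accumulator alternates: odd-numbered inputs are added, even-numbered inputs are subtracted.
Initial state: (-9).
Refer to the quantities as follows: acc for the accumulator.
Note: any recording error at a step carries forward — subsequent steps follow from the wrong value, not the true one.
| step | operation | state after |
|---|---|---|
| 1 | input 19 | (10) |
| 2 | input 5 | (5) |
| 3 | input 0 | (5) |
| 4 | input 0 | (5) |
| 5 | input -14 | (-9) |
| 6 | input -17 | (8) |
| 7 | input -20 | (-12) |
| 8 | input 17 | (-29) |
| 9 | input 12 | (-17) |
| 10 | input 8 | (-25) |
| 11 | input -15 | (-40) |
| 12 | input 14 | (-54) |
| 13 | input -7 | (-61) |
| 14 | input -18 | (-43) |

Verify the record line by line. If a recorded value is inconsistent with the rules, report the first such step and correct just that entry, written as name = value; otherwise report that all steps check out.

no error

Step 1: acc = -9 + 19 = 10 — verified.
Step 2: acc = 10 - 5 = 5 — agrees with the record.
Step 3: acc = 5 + 0 = 5 — in agreement.
Step 4: acc = 5 - 0 = 5 — matches.
Step 5: acc = 5 + -14 = -9 — confirmed correct.
Step 6: acc = -9 - -17 = 8 — exactly as logged.
Step 7: acc = 8 + -20 = -12 — checks out.
Step 8: acc = -12 - 17 = -29 — no discrepancy.
Step 9: acc = -29 + 12 = -17 — exactly as logged.
Step 10: acc = -17 - 8 = -25 — matches.
Step 11: acc = -25 + -15 = -40 — checks out.
Step 12: acc = -40 - 14 = -54 — consistent with the record.
Step 13: acc = -54 + -7 = -61 — agrees with the record.
Step 14: acc = -61 - -18 = -43 — confirmed correct.
Nothing is out of place; the run is error-free.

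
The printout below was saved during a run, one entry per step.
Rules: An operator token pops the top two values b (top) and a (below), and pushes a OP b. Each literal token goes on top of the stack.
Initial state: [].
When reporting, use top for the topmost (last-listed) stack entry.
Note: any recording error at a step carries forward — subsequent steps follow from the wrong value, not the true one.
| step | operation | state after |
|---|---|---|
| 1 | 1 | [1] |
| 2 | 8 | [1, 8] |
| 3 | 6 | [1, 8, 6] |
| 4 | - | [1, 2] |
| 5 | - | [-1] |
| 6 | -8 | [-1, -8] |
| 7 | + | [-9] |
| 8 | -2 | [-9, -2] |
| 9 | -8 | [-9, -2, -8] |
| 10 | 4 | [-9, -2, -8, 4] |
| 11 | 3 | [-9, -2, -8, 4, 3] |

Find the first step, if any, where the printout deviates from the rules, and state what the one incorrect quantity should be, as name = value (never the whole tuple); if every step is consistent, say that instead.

no error

Step 1: push 1: top = 1 — in agreement.
Step 2: push 8: top = 8 — confirmed correct.
Step 3: push 6: top = 6 — same as recorded.
Step 4: 8 - 6 = 2 — verified.
Step 5: 1 - 2 = -1 — agrees with the printout.
Step 6: push -8: top = -8 — same as recorded.
Step 7: -1 + -8 = -9 — exactly as logged.
Step 8: push -2: top = -2 — matches.
Step 9: push -8: top = -8 — verified.
Step 10: push 4: top = 4 — exactly as logged.
Step 11: push 3: top = 3 — agrees with the printout.
The recomputation confirms every line.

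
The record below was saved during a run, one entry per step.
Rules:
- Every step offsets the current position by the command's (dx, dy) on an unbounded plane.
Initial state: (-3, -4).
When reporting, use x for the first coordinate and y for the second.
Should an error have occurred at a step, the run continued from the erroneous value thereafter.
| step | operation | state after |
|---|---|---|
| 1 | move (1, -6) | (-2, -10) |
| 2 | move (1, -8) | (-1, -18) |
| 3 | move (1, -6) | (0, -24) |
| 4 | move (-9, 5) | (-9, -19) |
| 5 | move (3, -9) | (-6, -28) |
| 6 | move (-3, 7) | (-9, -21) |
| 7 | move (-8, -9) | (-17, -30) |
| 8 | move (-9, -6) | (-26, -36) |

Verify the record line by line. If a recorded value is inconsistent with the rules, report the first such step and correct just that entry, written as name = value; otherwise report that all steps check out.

no error

1. x = -3 + (1) = -2, y = -4 + (-6) = -10 (confirmed correct)
2. x = -2 + (1) = -1, y = -10 + (-8) = -18 (checks out)
3. x = -1 + (1) = 0, y = -18 + (-6) = -24 (verified)
4. x = 0 + (-9) = -9, y = -24 + (5) = -19 (matches)
5. x = -9 + (3) = -6, y = -19 + (-9) = -28 (same as recorded)
6. x = -6 + (-3) = -9, y = -28 + (7) = -21 (exactly as logged)
7. x = -9 + (-8) = -17, y = -21 + (-9) = -30 (verified)
8. x = -17 + (-9) = -26, y = -30 + (-6) = -36 (exactly as logged)
The whole run recomputes cleanly — no discrepancies.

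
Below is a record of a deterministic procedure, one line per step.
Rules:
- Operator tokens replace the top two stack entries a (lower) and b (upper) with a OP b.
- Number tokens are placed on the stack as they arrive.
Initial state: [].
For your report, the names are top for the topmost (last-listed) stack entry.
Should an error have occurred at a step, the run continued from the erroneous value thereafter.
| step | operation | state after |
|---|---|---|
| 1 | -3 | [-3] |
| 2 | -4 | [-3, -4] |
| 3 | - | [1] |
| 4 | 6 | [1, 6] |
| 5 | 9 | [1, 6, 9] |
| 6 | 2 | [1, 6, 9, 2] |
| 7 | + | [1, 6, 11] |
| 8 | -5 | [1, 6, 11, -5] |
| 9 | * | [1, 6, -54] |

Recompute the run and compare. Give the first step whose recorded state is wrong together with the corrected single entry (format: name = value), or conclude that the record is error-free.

step 9, top = -55

Step 1: push -3: top = -3 — verified.
Step 2: push -4: top = -4 — agrees with the record.
Step 3: -3 - -4 = 1 — checks out.
Step 4: push 6: top = 6 — agrees with the record.
Step 5: push 9: top = 9 — same as recorded.
Step 6: push 2: top = 2 — verified.
Step 7: 9 + 2 = 11 — confirmed correct.
Step 8: push -5: top = -5 — consistent with the record.
Step 9: 11 * -5 = -55 — first mismatch against the record.
Conclusion: step 9 carries the first error; the entry should be top = -55.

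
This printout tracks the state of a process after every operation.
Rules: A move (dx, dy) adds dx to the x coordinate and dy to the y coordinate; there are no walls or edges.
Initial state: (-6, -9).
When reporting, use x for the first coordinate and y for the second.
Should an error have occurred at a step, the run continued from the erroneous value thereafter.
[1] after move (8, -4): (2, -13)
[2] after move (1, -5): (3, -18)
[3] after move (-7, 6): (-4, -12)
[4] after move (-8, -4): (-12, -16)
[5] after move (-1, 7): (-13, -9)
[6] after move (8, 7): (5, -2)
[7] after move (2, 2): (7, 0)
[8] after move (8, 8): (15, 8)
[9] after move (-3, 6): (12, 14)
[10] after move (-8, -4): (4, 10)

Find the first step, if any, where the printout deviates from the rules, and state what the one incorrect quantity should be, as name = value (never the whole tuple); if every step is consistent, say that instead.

step 6, x = -5

Step 1: x = -6 + (8) = 2, y = -9 + (-4) = -13 — verified.
Step 2: x = 2 + (1) = 3, y = -13 + (-5) = -18 — confirmed correct.
Step 3: x = 3 + (-7) = -4, y = -18 + (6) = -12 — agrees with the printout.
Step 4: x = -4 + (-8) = -12, y = -12 + (-4) = -16 — confirmed correct.
Step 5: x = -12 + (-1) = -13, y = -16 + (7) = -9 — no discrepancy.
Step 6: x = -13 + (8) = -5, y = -9 + (7) = -2 — the printout disagrees here.
The audit stops at step 6: the recorded entry is wrong and should be x = -5.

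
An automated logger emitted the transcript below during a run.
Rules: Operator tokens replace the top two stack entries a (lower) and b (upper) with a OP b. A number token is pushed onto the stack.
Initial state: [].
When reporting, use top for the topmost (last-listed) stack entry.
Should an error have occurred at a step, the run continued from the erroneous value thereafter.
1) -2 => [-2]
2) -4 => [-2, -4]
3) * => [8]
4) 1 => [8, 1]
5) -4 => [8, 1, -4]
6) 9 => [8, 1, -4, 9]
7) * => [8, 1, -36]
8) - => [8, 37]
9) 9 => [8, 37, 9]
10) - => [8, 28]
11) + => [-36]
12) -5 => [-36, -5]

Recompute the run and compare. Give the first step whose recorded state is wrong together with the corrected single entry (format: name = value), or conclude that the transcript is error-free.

Step 1: push -2: top = -2 — agrees with the transcript.
Step 2: push -4: top = -4 — agrees with the transcript.
Step 3: -2 * -4 = 8 — matches.
Step 4: push 1: top = 1 — same as recorded.
Step 5: push -4: top = -4 — consistent with the transcript.
Step 6: push 9: top = 9 — exactly as logged.
Step 7: -4 * 9 = -36 — no discrepancy.
Step 8: 1 - -36 = 37 — exactly as logged.
Step 9: push 9: top = 9 — checks out.
Step 10: 37 - 9 = 28 — no discrepancy.
Step 11: 8 + 28 = 36 — the transcript disagrees here.
Conclusion: step 11 carries the first error; the entry should be top = 36.

step 11, top = 36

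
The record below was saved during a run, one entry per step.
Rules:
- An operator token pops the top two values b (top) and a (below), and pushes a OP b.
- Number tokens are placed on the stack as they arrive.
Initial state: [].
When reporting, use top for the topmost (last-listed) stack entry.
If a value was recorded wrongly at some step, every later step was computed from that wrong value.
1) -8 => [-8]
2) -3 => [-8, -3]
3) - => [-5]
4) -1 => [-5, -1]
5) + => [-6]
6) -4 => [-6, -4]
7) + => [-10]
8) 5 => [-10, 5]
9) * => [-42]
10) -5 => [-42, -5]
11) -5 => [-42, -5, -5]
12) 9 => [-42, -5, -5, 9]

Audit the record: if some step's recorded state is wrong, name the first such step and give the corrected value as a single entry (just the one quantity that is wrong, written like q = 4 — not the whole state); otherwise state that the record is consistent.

1. push -8: top = -8 (in agreement)
2. push -3: top = -3 (same as recorded)
3. -8 - -3 = -5 (confirmed correct)
4. push -1: top = -1 (checks out)
5. -5 + -1 = -6 (consistent with the record)
6. push -4: top = -4 (confirmed correct)
7. -6 + -4 = -10 (confirmed correct)
8. push 5: top = 5 (consistent with the record)
9. -10 * 5 = -50 (not what was recorded)
First incorrect step: 9; the correct value is top = -50.

step 9, top = -50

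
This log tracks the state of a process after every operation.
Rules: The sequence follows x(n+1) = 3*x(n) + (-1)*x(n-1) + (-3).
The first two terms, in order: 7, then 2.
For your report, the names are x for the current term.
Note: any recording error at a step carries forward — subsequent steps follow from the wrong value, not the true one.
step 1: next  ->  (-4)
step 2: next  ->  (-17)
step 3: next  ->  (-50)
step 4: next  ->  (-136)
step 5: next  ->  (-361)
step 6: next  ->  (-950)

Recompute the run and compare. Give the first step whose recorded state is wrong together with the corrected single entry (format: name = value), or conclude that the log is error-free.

step 1: x = 3*(2) + (-1)*(7) + (-3) = -4 -> confirmed correct
step 2: x = 3*(-4) + (-1)*(2) + (-3) = -17 -> exactly as logged
step 3: x = 3*(-17) + (-1)*(-4) + (-3) = -50 -> consistent with the log
step 4: x = 3*(-50) + (-1)*(-17) + (-3) = -136 -> checks out
step 5: x = 3*(-136) + (-1)*(-50) + (-3) = -361 -> same as recorded
step 6: x = 3*(-361) + (-1)*(-136) + (-3) = -950 -> no discrepancy
Every step is consistent.

no error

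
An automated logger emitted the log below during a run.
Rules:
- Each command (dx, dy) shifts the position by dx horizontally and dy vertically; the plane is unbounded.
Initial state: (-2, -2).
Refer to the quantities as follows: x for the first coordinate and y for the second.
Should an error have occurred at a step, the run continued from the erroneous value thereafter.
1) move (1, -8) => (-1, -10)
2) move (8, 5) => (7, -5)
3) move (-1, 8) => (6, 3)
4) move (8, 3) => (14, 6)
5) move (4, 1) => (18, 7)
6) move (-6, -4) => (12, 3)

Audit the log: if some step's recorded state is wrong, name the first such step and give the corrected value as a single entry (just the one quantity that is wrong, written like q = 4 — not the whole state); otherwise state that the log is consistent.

no error

Recomputing the run from the initial state:
step 1: x = -1, y = -10
step 2: x = 7, y = -5
step 3: x = 6, y = 3
step 4: x = 14, y = 6
step 5: x = 18, y = 7
step 6: x = 12, y = 3
This matches the log at every step.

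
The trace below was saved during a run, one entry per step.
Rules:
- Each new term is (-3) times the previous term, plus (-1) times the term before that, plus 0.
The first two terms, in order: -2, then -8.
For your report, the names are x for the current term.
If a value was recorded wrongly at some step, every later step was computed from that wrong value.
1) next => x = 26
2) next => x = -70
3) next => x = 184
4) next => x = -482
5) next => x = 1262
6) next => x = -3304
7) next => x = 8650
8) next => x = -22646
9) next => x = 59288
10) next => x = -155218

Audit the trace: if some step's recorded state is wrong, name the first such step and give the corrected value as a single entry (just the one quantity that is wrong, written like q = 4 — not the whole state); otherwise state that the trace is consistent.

Recomputing the run from the initial state:
step 1: x = 26
step 2: x = -70
step 3: x = 184
step 4: x = -482
step 5: x = 1262
step 6: x = -3304
step 7: x = 8650
step 8: x = -22646
step 9: x = 59288
step 10: x = -155218
This matches the trace at every step.

no error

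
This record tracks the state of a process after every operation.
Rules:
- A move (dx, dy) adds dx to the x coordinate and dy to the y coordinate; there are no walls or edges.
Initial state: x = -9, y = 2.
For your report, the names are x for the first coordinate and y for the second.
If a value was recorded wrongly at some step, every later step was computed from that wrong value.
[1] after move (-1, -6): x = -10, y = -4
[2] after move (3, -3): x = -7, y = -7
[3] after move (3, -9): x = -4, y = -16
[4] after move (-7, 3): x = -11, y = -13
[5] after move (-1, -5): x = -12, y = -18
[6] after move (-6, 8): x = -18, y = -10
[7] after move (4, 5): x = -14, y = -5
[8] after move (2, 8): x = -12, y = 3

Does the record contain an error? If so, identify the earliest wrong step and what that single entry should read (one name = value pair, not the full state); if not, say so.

no error

Recomputing the run from the initial state:
step 1: x = -10, y = -4
step 2: x = -7, y = -7
step 3: x = -4, y = -16
step 4: x = -11, y = -13
step 5: x = -12, y = -18
step 6: x = -18, y = -10
step 7: x = -14, y = -5
step 8: x = -12, y = 3
This matches the record at every step.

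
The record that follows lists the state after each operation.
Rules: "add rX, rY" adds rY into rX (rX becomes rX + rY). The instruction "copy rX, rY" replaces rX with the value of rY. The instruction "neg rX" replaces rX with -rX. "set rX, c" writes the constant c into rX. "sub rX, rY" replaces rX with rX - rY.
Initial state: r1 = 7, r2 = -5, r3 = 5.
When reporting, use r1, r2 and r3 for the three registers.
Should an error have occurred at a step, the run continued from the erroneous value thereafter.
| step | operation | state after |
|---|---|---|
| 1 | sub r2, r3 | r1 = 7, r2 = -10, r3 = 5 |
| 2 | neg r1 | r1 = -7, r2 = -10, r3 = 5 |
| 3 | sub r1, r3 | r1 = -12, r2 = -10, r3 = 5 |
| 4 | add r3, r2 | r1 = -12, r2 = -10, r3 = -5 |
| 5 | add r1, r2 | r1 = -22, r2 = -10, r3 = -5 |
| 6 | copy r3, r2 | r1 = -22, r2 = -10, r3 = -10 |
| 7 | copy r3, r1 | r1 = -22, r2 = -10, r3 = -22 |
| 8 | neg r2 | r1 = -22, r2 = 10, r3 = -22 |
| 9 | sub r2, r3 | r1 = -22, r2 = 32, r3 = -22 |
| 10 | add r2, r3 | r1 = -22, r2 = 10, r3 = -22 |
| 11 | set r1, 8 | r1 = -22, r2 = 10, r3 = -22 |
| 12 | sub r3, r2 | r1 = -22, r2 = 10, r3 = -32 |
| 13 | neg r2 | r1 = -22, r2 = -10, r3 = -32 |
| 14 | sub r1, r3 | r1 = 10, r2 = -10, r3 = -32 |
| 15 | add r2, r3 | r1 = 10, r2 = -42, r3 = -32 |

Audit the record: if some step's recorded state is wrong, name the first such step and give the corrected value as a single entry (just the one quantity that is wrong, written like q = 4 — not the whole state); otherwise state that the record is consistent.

step 11, r1 = 8

Step 1: r2 = -5 - 5 = -10 — consistent with the record.
Step 2: r1 = -(7) = -7 — same as recorded.
Step 3: r1 = -7 - 5 = -12 — exactly as logged.
Step 4: r3 = 5 + -10 = -5 — confirmed correct.
Step 5: r1 = -12 + -10 = -22 — confirmed correct.
Step 6: r3 = -10 — matches.
Step 7: r3 = -22 — matches.
Step 8: r2 = -(-10) = 10 — checks out.
Step 9: r2 = 10 - -22 = 32 — same as recorded.
Step 10: r2 = 32 + -22 = 10 — checks out.
Step 11: r1 = 8 — the record has a different value.
First deviation found at step 11; the corrected entry is r1 = 8.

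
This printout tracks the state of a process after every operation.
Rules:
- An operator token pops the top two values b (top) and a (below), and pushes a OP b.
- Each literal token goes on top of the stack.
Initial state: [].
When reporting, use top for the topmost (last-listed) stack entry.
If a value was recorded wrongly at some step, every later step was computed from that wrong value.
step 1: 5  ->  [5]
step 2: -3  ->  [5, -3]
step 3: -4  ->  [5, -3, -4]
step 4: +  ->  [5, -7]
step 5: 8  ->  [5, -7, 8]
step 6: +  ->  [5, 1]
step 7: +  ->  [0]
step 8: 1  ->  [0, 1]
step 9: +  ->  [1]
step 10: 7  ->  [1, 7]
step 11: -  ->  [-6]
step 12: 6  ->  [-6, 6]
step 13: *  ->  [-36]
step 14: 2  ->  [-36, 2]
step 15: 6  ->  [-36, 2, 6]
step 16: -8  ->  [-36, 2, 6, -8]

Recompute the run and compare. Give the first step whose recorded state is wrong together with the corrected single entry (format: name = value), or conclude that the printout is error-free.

Recomputing the run from the initial state:
step 1: [5]
step 2: [5, -3]
step 3: [5, -3, -4]
step 4: [5, -7]
step 5: [5, -7, 8]
step 6: [5, 1]
step 7: [6]
step 8: [6, 1]
step 9: [7]
step 10: [7, 7]
step 11: [0]
step 12: [0, 6]
step 13: [0]
step 14: [0, 2]
step 15: [0, 2, 6]
step 16: [0, 2, 6, -8]
The first disagreement with the printout is at step 7, where the value should be top = 6.

step 7, top = 6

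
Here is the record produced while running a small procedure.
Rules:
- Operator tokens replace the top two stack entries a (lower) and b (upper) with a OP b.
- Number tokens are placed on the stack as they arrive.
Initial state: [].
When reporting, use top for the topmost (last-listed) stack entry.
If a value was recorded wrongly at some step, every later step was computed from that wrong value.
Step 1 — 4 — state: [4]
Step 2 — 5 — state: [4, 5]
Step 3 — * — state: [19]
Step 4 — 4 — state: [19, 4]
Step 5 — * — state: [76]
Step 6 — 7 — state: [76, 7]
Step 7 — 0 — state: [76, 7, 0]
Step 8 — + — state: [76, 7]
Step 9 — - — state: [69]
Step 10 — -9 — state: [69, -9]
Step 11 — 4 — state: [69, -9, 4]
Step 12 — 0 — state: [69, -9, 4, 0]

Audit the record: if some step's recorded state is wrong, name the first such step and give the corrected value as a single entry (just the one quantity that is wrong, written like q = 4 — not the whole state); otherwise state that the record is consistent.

step 3, top = 20

Step 1: push 4: top = 4 — exactly as logged.
Step 2: push 5: top = 5 — checks out.
Step 3: 4 * 5 = 20 — not what was recorded.
That makes step 3 the first incorrect line — top = 20 is what it should show.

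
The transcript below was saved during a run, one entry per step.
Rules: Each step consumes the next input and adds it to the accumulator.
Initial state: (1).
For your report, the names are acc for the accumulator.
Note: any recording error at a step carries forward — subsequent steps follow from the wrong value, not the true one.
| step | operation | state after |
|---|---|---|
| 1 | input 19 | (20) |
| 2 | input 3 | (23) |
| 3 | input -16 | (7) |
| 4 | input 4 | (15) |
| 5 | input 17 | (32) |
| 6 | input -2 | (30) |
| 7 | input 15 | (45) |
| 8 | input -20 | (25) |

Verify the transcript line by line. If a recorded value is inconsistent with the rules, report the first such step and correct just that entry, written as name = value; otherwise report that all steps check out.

Step 1: acc = 1 + 19 = 20 — verified.
Step 2: acc = 20 + 3 = 23 — confirmed correct.
Step 3: acc = 23 + -16 = 7 — checks out.
Step 4: acc = 7 + 4 = 11 — the recorded entry deviates here.
Conclusion: step 4 carries the first error; the entry should be acc = 11.

step 4, acc = 11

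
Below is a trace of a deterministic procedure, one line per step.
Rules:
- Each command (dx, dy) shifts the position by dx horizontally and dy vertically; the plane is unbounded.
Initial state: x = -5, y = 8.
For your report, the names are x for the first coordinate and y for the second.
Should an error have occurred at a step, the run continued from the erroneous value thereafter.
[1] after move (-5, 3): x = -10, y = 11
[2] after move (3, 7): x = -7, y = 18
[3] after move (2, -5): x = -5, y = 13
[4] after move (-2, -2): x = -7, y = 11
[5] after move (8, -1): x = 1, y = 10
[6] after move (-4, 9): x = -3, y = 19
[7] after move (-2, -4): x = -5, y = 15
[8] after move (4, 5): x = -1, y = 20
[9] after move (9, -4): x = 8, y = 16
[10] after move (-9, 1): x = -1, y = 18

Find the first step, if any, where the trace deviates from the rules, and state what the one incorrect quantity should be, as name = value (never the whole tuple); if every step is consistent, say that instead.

step 10, y = 17

Recomputing the run from the initial state:
step 1: x = -10, y = 11
step 2: x = -7, y = 18
step 3: x = -5, y = 13
step 4: x = -7, y = 11
step 5: x = 1, y = 10
step 6: x = -3, y = 19
step 7: x = -5, y = 15
step 8: x = -1, y = 20
step 9: x = 8, y = 16
step 10: x = -1, y = 17
The first disagreement with the trace is at step 10, where the value should be y = 17.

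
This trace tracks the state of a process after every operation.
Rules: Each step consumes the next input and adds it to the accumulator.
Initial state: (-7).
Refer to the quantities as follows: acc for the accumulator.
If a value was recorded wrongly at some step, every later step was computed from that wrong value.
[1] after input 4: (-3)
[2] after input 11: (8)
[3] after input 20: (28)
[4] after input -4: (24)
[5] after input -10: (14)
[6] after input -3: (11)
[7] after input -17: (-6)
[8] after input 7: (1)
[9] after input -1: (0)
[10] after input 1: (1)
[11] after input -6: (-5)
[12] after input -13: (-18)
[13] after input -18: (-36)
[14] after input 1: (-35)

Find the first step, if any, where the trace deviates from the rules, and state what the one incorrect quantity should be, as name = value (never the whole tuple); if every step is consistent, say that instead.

no error

1. acc = -7 + 4 = -3 (exactly as logged)
2. acc = -3 + 11 = 8 (same as recorded)
3. acc = 8 + 20 = 28 (checks out)
4. acc = 28 + -4 = 24 (consistent with the trace)
5. acc = 24 + -10 = 14 (checks out)
6. acc = 14 + -3 = 11 (no discrepancy)
7. acc = 11 + -17 = -6 (same as recorded)
8. acc = -6 + 7 = 1 (no discrepancy)
9. acc = 1 + -1 = 0 (confirmed correct)
10. acc = 0 + 1 = 1 (consistent with the trace)
11. acc = 1 + -6 = -5 (checks out)
12. acc = -5 + -13 = -18 (consistent with the trace)
13. acc = -18 + -18 = -36 (checks out)
14. acc = -36 + 1 = -35 (verified)
All steps check out; nothing to correct.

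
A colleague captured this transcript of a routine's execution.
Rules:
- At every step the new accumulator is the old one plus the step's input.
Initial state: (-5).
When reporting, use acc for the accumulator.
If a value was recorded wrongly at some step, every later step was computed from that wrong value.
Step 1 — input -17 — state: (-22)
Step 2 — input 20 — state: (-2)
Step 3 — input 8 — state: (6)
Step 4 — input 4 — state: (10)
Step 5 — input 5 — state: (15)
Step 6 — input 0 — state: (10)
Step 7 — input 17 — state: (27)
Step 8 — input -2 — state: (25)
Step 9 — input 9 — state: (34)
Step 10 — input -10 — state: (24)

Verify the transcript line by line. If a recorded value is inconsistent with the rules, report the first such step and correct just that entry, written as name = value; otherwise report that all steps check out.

step 6, acc = 15

1. acc = -5 + -17 = -22 (same as recorded)
2. acc = -22 + 20 = -2 (consistent with the transcript)
3. acc = -2 + 8 = 6 (exactly as logged)
4. acc = 6 + 4 = 10 (in agreement)
5. acc = 10 + 5 = 15 (in agreement)
6. acc = 15 + 0 = 15 (not what was recorded)
That makes step 6 the first incorrect line — acc = 15 is what it should show.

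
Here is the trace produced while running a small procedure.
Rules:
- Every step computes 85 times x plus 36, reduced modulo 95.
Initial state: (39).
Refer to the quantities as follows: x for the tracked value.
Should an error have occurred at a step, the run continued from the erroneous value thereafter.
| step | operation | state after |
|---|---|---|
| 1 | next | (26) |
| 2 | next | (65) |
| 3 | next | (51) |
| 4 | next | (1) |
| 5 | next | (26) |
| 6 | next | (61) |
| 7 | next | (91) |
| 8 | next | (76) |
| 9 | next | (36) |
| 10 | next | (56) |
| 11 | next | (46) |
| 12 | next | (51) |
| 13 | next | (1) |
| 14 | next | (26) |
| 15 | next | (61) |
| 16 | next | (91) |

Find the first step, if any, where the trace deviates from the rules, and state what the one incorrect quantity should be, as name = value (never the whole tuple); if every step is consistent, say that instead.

step 2, x = 61

Recomputing the run from the initial state:
step 1: x = 26
step 2: x = 61
step 3: x = 91
step 4: x = 76
step 5: x = 36
step 6: x = 56
step 7: x = 46
step 8: x = 51
step 9: x = 1
step 10: x = 26
step 11: x = 61
step 12: x = 91
step 13: x = 76
step 14: x = 36
step 15: x = 56
step 16: x = 46
The first disagreement with the trace is at step 2, where the value should be x = 61.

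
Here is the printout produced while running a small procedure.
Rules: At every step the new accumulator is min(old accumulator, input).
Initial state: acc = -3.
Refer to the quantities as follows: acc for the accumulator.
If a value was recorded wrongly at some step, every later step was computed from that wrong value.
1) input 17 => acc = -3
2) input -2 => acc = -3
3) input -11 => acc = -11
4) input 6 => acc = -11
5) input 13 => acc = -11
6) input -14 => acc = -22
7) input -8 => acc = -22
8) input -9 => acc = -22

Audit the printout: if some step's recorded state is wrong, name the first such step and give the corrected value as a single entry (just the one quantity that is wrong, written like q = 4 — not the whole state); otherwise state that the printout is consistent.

step 6, acc = -14

Step 1: acc = min(-3, 17) = -3 — same as recorded.
Step 2: acc = min(-3, -2) = -3 — same as recorded.
Step 3: acc = min(-3, -11) = -11 — no discrepancy.
Step 4: acc = min(-11, 6) = -11 — agrees with the printout.
Step 5: acc = min(-11, 13) = -11 — checks out.
Step 6: acc = min(-11, -14) = -14 — a discrepancy with the printout.
That makes step 6 the first incorrect line — acc = -14 is what it should show.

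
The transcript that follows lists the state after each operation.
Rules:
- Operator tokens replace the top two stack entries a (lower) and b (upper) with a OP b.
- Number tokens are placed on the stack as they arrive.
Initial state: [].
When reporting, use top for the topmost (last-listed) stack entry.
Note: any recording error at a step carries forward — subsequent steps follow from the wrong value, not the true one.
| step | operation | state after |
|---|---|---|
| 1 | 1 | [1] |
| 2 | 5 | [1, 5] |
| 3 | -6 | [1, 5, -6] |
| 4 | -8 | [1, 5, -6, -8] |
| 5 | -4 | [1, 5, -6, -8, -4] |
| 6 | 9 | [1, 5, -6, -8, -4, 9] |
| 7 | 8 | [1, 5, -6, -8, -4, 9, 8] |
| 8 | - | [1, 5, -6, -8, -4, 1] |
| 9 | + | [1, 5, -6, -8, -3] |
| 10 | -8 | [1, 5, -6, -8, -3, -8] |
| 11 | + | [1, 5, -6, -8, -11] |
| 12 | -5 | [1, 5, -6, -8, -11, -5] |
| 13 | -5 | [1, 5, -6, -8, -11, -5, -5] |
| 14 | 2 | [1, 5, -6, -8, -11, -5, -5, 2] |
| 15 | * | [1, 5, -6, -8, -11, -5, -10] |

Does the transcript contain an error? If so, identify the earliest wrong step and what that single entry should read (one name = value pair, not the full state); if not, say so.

1. push 1: top = 1 (verified)
2. push 5: top = 5 (same as recorded)
3. push -6: top = -6 (no discrepancy)
4. push -8: top = -8 (exactly as logged)
5. push -4: top = -4 (exactly as logged)
6. push 9: top = 9 (matches)
7. push 8: top = 8 (no discrepancy)
8. 9 - 8 = 1 (verified)
9. -4 + 1 = -3 (exactly as logged)
10. push -8: top = -8 (agrees with the transcript)
11. -3 + -8 = -11 (same as recorded)
12. push -5: top = -5 (confirmed correct)
13. push -5: top = -5 (verified)
14. push 2: top = 2 (confirmed correct)
15. -5 * 2 = -10 (matches)
The whole run recomputes cleanly — no discrepancies.

no error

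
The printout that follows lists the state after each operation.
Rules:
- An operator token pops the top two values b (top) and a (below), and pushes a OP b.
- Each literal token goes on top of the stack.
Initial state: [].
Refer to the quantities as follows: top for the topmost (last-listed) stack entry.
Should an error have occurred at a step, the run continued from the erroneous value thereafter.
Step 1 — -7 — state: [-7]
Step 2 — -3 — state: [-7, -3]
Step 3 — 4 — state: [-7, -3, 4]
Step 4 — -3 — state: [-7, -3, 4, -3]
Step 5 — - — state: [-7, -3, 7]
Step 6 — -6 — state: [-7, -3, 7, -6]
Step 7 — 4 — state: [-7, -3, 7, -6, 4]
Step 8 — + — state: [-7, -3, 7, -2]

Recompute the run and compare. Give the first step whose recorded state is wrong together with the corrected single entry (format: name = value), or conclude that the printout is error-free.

no error

1. push -7: top = -7 (same as recorded)
2. push -3: top = -3 (exactly as logged)
3. push 4: top = 4 (same as recorded)
4. push -3: top = -3 (checks out)
5. 4 - -3 = 7 (consistent with the printout)
6. push -6: top = -6 (consistent with the printout)
7. push 4: top = 4 (matches)
8. -6 + 4 = -2 (same as recorded)
All steps check out; nothing to correct.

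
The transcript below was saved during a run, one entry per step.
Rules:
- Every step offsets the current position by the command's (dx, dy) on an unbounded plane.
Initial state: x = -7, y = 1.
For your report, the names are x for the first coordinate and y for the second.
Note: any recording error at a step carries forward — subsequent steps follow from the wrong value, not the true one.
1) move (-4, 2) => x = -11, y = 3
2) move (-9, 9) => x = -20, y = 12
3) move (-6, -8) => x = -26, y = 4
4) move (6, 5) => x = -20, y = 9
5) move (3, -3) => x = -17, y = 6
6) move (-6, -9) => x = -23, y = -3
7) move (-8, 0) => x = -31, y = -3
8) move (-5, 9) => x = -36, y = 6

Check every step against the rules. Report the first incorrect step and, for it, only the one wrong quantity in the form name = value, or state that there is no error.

Recomputing the run from the initial state:
step 1: x = -11, y = 3
step 2: x = -20, y = 12
step 3: x = -26, y = 4
step 4: x = -20, y = 9
step 5: x = -17, y = 6
step 6: x = -23, y = -3
step 7: x = -31, y = -3
step 8: x = -36, y = 6
This matches the transcript at every step.

no error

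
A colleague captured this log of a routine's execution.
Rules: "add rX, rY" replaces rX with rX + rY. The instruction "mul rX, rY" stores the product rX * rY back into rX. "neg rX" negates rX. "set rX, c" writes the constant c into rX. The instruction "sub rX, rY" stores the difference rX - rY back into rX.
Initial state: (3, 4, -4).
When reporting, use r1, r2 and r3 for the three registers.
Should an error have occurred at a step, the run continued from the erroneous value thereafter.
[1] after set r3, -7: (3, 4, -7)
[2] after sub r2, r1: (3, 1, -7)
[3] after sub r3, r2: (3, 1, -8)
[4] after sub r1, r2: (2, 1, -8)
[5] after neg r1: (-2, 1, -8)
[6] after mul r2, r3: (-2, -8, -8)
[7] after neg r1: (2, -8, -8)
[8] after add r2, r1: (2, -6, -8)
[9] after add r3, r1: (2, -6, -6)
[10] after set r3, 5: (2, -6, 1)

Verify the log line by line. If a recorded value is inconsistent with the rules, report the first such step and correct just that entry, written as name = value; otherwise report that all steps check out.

Recomputing the run from the initial state:
step 1: r1 = 3, r2 = 4, r3 = -7
step 2: r1 = 3, r2 = 1, r3 = -7
step 3: r1 = 3, r2 = 1, r3 = -8
step 4: r1 = 2, r2 = 1, r3 = -8
step 5: r1 = -2, r2 = 1, r3 = -8
step 6: r1 = -2, r2 = -8, r3 = -8
step 7: r1 = 2, r2 = -8, r3 = -8
step 8: r1 = 2, r2 = -6, r3 = -8
step 9: r1 = 2, r2 = -6, r3 = -6
step 10: r1 = 2, r2 = -6, r3 = 5
The first disagreement with the log is at step 10, where the value should be r3 = 5.

step 10, r3 = 5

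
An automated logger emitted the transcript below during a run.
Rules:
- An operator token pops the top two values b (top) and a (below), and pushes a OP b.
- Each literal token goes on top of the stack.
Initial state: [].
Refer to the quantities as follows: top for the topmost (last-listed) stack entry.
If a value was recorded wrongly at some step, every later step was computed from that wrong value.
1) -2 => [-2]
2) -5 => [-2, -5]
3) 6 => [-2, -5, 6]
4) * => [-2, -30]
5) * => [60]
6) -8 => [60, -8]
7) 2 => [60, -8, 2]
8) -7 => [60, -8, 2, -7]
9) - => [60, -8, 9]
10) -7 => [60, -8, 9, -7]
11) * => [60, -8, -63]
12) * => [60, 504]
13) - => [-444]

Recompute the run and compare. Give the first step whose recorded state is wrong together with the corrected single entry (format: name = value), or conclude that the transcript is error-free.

Step 1: push -2: top = -2 — no discrepancy.
Step 2: push -5: top = -5 — no discrepancy.
Step 3: push 6: top = 6 — verified.
Step 4: -5 * 6 = -30 — matches.
Step 5: -2 * -30 = 60 — same as recorded.
Step 6: push -8: top = -8 — consistent with the transcript.
Step 7: push 2: top = 2 — no discrepancy.
Step 8: push -7: top = -7 — no discrepancy.
Step 9: 2 - -7 = 9 — consistent with the transcript.
Step 10: push -7: top = -7 — same as recorded.
Step 11: 9 * -7 = -63 — matches.
Step 12: -8 * -63 = 504 — checks out.
Step 13: 60 - 504 = -444 — no discrepancy.
Each recorded entry agrees with the recomputation.

no error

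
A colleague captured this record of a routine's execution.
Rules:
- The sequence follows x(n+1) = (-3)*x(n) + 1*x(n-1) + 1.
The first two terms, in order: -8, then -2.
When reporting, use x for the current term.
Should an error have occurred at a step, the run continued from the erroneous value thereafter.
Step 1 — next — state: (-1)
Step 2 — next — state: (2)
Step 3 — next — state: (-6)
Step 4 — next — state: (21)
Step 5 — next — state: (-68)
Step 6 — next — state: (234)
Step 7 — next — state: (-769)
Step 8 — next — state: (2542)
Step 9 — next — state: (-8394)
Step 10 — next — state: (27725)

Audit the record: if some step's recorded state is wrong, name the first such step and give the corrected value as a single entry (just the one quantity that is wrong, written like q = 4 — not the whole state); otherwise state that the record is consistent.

step 1: x = -3*(-2) + (1)*(-8) + (1) = -1 -> matches
step 2: x = -3*(-1) + (1)*(-2) + (1) = 2 -> checks out
step 3: x = -3*(2) + (1)*(-1) + (1) = -6 -> in agreement
step 4: x = -3*(-6) + (1)*(2) + (1) = 21 -> exactly as logged
step 5: x = -3*(21) + (1)*(-6) + (1) = -68 -> same as recorded
step 6: x = -3*(-68) + (1)*(21) + (1) = 226 -> the record has a different value
That makes step 6 the first incorrect line — x = 226 is what it should show.

step 6, x = 226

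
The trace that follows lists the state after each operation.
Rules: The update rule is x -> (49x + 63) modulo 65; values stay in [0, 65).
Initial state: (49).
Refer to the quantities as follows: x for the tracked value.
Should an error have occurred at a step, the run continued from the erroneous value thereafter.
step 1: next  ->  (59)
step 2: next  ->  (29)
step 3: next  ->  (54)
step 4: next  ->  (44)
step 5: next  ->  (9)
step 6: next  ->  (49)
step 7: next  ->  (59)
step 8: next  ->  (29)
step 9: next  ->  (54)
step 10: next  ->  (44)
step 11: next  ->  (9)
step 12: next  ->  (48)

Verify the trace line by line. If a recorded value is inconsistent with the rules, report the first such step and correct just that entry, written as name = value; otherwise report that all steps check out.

Step 1: x = (49*49 + 63) mod 65 = 59 — checks out.
Step 2: x = (49*59 + 63) mod 65 = 29 — matches.
Step 3: x = (49*29 + 63) mod 65 = 54 — agrees with the trace.
Step 4: x = (49*54 + 63) mod 65 = 44 — no discrepancy.
Step 5: x = (49*44 + 63) mod 65 = 9 — checks out.
Step 6: x = (49*9 + 63) mod 65 = 49 — exactly as logged.
Step 7: x = (49*49 + 63) mod 65 = 59 — no discrepancy.
Step 8: x = (49*59 + 63) mod 65 = 29 — exactly as logged.
Step 9: x = (49*29 + 63) mod 65 = 54 — verified.
Step 10: x = (49*54 + 63) mod 65 = 44 — no discrepancy.
Step 11: x = (49*44 + 63) mod 65 = 9 — matches.
Step 12: x = (49*9 + 63) mod 65 = 49 — the entry is off here.
First incorrect step: 12; the correct value is x = 49.

step 12, x = 49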